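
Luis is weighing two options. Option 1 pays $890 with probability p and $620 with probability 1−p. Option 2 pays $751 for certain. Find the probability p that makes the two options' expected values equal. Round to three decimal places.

p = 0.485

p·890 + (1−p)·620 = 751
270p + 620 = 751
p = (751 − 620) / 270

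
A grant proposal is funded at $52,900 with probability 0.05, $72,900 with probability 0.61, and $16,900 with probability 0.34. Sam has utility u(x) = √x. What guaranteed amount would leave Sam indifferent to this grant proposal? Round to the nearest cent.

$48,576.16

E[u] = 0.05·√52900 + 0.61·√72900 + 0.34·√16900 = 0.05·230 + 0.61·270 + 0.34·130 = 220.4
CE = (220.4)² = 48576.16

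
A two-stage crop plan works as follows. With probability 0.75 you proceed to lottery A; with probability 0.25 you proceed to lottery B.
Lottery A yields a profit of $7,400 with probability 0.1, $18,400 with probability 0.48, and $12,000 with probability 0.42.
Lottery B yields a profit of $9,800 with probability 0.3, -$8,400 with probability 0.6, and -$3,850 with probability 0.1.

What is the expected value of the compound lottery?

EV(A) = 0.1 × 7400 + 0.48 × 18400 + 0.42 × 12000 = 740 + 8832 + 5040 = 14612
EV(B) = 0.3 × 9800 + 0.6 × (-8400) + 0.1 × (-3850) = 2940 − 5040 − 385 = -2485
Overall = 0.75 × 14612 + 0.25 × (-2485) = 10959 − 621.25 = 10337.75

$10,337.75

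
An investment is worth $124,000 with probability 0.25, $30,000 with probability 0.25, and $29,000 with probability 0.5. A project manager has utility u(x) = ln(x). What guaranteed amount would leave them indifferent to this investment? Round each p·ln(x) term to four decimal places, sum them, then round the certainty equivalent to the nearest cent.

E[u] = 0.25·ln(124000) + 0.25·ln(30000) + 0.5·ln(29000) = 2.9320 + 2.5772 + 5.1375 = 10.6467
CE = e^10.6467 ≈ 42053.59

$42,053.59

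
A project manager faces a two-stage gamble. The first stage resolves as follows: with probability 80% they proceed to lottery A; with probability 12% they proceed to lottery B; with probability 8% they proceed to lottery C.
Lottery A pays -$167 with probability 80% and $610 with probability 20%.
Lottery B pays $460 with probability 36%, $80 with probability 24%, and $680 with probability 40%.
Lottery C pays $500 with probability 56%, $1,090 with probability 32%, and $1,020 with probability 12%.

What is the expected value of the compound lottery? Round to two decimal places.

$105.63

EV(A) = 0.8 × (-167) + 0.2 × 610 = -133.6 + 122 = -11.6
EV(B) = 0.36 × 460 + 0.24 × 80 + 0.4 × 680 = 165.6 + 19.2 + 272 = 456.8
EV(C) = 0.56 × 500 + 0.32 × 1090 + 0.12 × 1020 = 280 + 348.8 + 122.4 = 751.2
Overall = 0.8 × (-11.6) + 0.12 × 456.8 + 0.08 × 751.2 = -9.28 + 54.816 + 60.096 = 105.632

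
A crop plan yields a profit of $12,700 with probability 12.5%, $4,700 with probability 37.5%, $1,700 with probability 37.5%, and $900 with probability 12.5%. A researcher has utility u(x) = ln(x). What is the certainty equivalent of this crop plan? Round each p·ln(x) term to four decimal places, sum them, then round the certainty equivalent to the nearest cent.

$2,956.02

E[u] = 0.125·ln(12700) + 0.375·ln(4700) + 0.375·ln(1700) + 0.125·ln(900) = 1.1812 + 3.1707 + 2.7894 + 0.8503 = 7.9916
CE = e^7.9916 ≈ 2956.02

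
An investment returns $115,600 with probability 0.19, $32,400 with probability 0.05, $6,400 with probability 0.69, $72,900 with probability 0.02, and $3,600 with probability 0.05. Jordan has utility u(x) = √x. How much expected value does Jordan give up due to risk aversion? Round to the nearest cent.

E[u] = 0.19·√115600 + 0.05·√32400 + 0.69·√6400 + 0.02·√72900 + 0.05·√3600 = 0.19·340 + 0.05·180 + 0.69·80 + 0.02·270 + 0.05·60 = 137.2
CE = (137.2)² = 18823.84
Risk premium = EV − CE = 29638 − 18823.84 = 10814.16

$10,814.16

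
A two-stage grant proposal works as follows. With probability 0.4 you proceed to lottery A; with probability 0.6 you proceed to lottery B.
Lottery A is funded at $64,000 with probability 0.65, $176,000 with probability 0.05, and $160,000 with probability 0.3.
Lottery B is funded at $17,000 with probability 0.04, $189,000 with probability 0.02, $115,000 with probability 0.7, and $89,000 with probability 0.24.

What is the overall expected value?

EV(A) = 0.65 × 64000 + 0.05 × 176000 + 0.3 × 160000 = 41600 + 8800 + 48000 = 98400
EV(B) = 0.04 × 17000 + 0.02 × 189000 + 0.7 × 115000 + 0.24 × 89000 = 680 + 3780 + 80500 + 21360 = 106320
Overall = 0.4 × 98400 + 0.6 × 106320 = 39360 + 63792 = 103152

$103,152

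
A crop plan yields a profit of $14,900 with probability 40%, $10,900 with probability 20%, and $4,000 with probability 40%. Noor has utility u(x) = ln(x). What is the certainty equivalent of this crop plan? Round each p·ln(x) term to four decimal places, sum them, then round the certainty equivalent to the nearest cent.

E[u] = 0.4·ln(14900) + 0.2·ln(10900) + 0.4·ln(4000) = 3.8436 + 1.8593 + 3.3176 = 9.0205
CE = e^9.0205 ≈ 8270.91

$8,270.91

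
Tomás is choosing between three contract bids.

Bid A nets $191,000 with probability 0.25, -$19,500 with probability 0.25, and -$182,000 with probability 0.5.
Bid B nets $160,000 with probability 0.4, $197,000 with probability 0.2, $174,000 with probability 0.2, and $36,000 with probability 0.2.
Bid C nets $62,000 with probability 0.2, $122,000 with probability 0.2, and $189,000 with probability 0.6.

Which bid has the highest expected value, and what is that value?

Bid C ($150,200)

Bid A = 0.25 × 191000 + 0.25 × (-19500) + 0.5 × (-182000) = 47750 − 4875 − 91000 = -48125
Bid B = 0.4 × 160000 + 0.2 × 197000 + 0.2 × 174000 + 0.2 × 36000 = 64000 + 39400 + 34800 + 7200 = 145400
Bid C = 0.2 × 62000 + 0.2 × 122000 + 0.6 × 189000 = 12400 + 24400 + 113400 = 150200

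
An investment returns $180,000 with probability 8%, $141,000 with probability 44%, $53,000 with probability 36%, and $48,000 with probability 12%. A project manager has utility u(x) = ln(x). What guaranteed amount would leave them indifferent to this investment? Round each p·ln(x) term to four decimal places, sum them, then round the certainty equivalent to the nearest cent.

$88,840.69

E[u] = 0.08·ln(180000) + 0.44·ln(141000) + 0.36·ln(53000) + 0.12·ln(48000) = 0.9681 + 5.2169 + 3.9161 + 1.2935 = 11.3946
CE = e^11.3946 ≈ 88840.69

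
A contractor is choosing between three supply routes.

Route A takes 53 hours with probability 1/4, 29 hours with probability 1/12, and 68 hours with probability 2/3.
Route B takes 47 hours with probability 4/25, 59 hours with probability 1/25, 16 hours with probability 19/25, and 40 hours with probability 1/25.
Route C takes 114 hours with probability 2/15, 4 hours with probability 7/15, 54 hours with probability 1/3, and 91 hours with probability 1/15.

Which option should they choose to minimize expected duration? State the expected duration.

Route B (23.64 hours)

Route A = 1/4 × 53 + 1/12 × 29 + 2/3 × 68 = 13.25 + 2.4167 + 45.3333 = 61
Route B = 4/25 × 47 + 1/25 × 59 + 19/25 × 16 + 1/25 × 40 = 7.52 + 2.36 + 12.16 + 1.6 = 23.64
Route C = 2/15 × 114 + 7/15 × 4 + 1/3 × 54 + 1/15 × 91 = 15.2 + 1.8667 + 18 + 6.0667 = 41.1333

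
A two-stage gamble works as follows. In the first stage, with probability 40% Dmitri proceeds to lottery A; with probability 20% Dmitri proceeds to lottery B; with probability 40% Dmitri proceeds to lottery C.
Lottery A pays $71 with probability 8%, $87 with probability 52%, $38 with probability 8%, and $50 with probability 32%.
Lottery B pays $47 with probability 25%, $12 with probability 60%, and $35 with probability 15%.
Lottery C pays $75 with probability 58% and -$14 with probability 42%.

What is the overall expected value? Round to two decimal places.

$47.87

EV(A) = 0.08 × 71 + 0.52 × 87 + 0.08 × 38 + 0.32 × 50 = 5.68 + 45.24 + 3.04 + 16 = 69.96
EV(B) = 0.25 × 47 + 0.6 × 12 + 0.15 × 35 = 11.75 + 7.2 + 5.25 = 24.2
EV(C) = 0.58 × 75 + 0.42 × (-14) = 43.5 − 5.88 = 37.62
Overall = 0.4 × 69.96 + 0.2 × 24.2 + 0.4 × 37.62 = 27.984 + 4.84 + 15.048 = 47.872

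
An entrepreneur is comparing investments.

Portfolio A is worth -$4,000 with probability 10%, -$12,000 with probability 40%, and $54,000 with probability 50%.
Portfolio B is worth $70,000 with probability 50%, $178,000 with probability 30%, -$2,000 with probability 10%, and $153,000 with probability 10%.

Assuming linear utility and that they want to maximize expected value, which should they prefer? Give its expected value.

Portfolio A = 0.1 × (-4000) + 0.4 × (-12000) + 0.5 × 54000 = -400 − 4800 + 27000 = 21800
Portfolio B = 0.5 × 70000 + 0.3 × 178000 + 0.1 × (-2000) + 0.1 × 153000 = 35000 + 53400 − 200 + 15300 = 103500

Portfolio B ($103,500)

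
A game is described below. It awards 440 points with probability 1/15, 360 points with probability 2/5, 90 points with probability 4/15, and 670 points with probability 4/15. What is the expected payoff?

376 points

EV = 1/15 × 440 + 2/5 × 360 + 4/15 × 90 + 4/15 × 670 = 29.3333 + 144 + 24 + 178.6667 = 376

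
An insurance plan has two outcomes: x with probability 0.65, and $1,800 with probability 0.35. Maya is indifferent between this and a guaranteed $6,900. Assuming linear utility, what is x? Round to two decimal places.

0.65·x + 0.35·1800 = 6900
0.65·x = 6900 − 630 = 6270
x = 6270 / 0.65 = 9646.1538

x = $9,646.15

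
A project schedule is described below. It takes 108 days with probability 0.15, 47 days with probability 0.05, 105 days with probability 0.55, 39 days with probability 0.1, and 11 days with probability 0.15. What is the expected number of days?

81.85 days

EV = 0.15 × 108 + 0.05 × 47 + 0.55 × 105 + 0.1 × 39 + 0.15 × 11 = 16.2 + 2.35 + 57.75 + 3.9 + 1.65 = 81.85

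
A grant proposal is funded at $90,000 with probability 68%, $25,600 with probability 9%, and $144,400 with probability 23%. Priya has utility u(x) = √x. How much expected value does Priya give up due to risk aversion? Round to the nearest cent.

$3,202.36

E[u] = 0.68·√90000 + 0.09·√25600 + 0.23·√144400 = 0.68·300 + 0.09·160 + 0.23·380 = 305.8
CE = (305.8)² = 93513.64
Risk premium = EV − CE = 96716 − 93513.64 = 3202.36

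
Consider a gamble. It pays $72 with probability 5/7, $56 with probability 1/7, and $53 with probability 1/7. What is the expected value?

EV = 5/7 × 72 + 1/7 × 56 + 1/7 × 53 = 51.4286 + 8 + 7.5714 = 67

$67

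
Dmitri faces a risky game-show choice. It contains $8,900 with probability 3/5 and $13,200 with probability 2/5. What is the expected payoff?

EV = 3/5 × 8900 + 2/5 × 13200 = 5340 + 5280 = 10620

$10,620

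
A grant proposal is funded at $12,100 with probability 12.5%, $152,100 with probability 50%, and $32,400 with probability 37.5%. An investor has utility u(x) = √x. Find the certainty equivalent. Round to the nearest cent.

$76,314.06

E[u] = 0.125·√12100 + 0.5·√152100 + 0.375·√32400 = 0.125·110 + 0.5·390 + 0.375·180 = 276.25
CE = (276.25)² = 76314.0625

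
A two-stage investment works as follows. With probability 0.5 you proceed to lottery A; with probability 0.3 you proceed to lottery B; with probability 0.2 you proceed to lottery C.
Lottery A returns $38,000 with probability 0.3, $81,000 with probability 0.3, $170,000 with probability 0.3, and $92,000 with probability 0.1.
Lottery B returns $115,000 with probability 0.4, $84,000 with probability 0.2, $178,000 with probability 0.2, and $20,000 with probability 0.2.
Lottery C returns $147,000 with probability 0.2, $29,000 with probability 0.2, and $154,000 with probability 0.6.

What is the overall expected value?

EV(A) = 0.3 × 38000 + 0.3 × 81000 + 0.3 × 170000 + 0.1 × 92000 = 11400 + 24300 + 51000 + 9200 = 95900
EV(B) = 0.4 × 115000 + 0.2 × 84000 + 0.2 × 178000 + 0.2 × 20000 = 46000 + 16800 + 35600 + 4000 = 102400
EV(C) = 0.2 × 147000 + 0.2 × 29000 + 0.6 × 154000 = 29400 + 5800 + 92400 = 127600
Overall = 0.5 × 95900 + 0.3 × 102400 + 0.2 × 127600 = 47950 + 30720 + 25520 = 104190

$104,190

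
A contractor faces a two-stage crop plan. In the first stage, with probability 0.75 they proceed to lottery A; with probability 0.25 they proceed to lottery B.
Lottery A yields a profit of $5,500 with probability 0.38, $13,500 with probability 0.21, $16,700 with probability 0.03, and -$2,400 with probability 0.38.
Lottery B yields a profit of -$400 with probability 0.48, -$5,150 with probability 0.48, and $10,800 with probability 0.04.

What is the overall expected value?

EV(A) = 0.38 × 5500 + 0.21 × 13500 + 0.03 × 16700 + 0.38 × (-2400) = 2090 + 2835 + 501 − 912 = 4514
EV(B) = 0.48 × (-400) + 0.48 × (-5150) + 0.04 × 10800 = -192 − 2472 + 432 = -2232
Overall = 0.75 × 4514 + 0.25 × (-2232) = 3385.5 − 558 = 2827.5

$2,827.50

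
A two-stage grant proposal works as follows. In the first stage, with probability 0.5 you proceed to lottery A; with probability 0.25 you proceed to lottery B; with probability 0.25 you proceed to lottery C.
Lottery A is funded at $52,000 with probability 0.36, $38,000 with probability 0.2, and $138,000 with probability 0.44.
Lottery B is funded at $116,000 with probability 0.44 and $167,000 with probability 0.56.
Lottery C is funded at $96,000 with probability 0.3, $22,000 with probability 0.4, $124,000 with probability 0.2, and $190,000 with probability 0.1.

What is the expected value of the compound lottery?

EV(A) = 0.36 × 52000 + 0.2 × 38000 + 0.44 × 138000 = 18720 + 7600 + 60720 = 87040
EV(B) = 0.44 × 116000 + 0.56 × 167000 = 51040 + 93520 = 144560
EV(C) = 0.3 × 96000 + 0.4 × 22000 + 0.2 × 124000 + 0.1 × 190000 = 28800 + 8800 + 24800 + 19000 = 81400
Overall = 0.5 × 87040 + 0.25 × 144560 + 0.25 × 81400 = 43520 + 36140 + 20350 = 100010

$100,010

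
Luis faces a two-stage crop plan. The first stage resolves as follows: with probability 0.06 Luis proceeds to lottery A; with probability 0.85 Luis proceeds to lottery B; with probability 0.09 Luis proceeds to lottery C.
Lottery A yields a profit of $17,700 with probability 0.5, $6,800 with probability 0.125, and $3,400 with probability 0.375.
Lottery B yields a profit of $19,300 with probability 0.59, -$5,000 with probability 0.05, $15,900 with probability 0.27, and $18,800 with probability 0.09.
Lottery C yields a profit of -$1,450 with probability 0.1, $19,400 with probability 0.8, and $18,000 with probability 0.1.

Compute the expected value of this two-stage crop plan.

$16,757.95

EV(A) = 0.5 × 17700 + 0.125 × 6800 + 0.375 × 3400 = 8850 + 850 + 1275 = 10975
EV(B) = 0.59 × 19300 + 0.05 × (-5000) + 0.27 × 15900 + 0.09 × 18800 = 11387 − 250 + 4293 + 1692 = 17122
EV(C) = 0.1 × (-1450) + 0.8 × 19400 + 0.1 × 18000 = -145 + 15520 + 1800 = 17175
Overall = 0.06 × 10975 + 0.85 × 17122 + 0.09 × 17175 = 658.5 + 14553.7 + 1545.75 = 16757.95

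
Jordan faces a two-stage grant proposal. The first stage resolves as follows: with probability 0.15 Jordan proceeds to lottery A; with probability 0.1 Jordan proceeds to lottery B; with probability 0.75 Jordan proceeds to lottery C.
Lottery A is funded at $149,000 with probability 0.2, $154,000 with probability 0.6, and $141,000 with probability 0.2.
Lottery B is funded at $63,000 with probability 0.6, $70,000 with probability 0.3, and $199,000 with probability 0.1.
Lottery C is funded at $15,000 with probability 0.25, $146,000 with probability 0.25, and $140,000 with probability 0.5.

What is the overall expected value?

EV(A) = 0.2 × 149000 + 0.6 × 154000 + 0.2 × 141000 = 29800 + 92400 + 28200 = 150400
EV(B) = 0.6 × 63000 + 0.3 × 70000 + 0.1 × 199000 = 37800 + 21000 + 19900 = 78700
EV(C) = 0.25 × 15000 + 0.25 × 146000 + 0.5 × 140000 = 3750 + 36500 + 70000 = 110250
Overall = 0.15 × 150400 + 0.1 × 78700 + 0.75 × 110250 = 22560 + 7870 + 82687.5 = 113117.5

$113,117.50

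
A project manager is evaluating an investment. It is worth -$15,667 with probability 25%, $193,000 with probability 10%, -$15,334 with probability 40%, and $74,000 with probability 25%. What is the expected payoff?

$27,749.65

EV = 0.25 × (-15667) + 0.1 × 193000 + 0.4 × (-15334) + 0.25 × 74000 = -3916.75 + 19300 − 6133.6 + 18500 = 27749.65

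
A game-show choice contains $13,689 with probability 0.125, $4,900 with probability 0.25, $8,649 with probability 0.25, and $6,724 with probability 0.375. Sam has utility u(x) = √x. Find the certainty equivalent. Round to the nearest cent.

$7,417.52

E[u] = 0.125·√13689 + 0.25·√4900 + 0.25·√8649 + 0.375·√6724 = 0.125·117 + 0.25·70 + 0.25·93 + 0.375·82 = 86.125
CE = (86.125)² = 7417.515625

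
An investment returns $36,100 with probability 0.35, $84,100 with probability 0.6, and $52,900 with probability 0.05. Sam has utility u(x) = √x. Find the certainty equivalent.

$63,504

E[u] = 0.35·√36100 + 0.6·√84100 + 0.05·√52900 = 0.35·190 + 0.6·290 + 0.05·230 = 252
CE = (252)² = 63504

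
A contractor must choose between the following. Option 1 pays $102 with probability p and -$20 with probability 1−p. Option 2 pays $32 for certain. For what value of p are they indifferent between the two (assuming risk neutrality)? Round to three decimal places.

p = 0.426

p·102 + (1−p)·(-20) = 32
122p − 20 = 32
p = (32 + 20) / 122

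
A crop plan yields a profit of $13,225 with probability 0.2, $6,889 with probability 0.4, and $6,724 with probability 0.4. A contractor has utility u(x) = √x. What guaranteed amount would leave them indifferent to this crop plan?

$7,921

E[u] = 0.2·√13225 + 0.4·√6889 + 0.4·√6724 = 0.2·115 + 0.4·83 + 0.4·82 = 89
CE = (89)² = 7921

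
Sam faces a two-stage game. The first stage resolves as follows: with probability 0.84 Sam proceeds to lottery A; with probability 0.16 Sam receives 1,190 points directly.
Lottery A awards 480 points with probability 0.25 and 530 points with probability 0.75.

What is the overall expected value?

EV(A) = 0.25 × 480 + 0.75 × 530 = 120 + 397.5 = 517.5
Branch B: 1190 (certain)
Overall = 0.84 × 517.5 + 0.16 × 1190 = 434.7 + 190.4 = 625.1

625.1 points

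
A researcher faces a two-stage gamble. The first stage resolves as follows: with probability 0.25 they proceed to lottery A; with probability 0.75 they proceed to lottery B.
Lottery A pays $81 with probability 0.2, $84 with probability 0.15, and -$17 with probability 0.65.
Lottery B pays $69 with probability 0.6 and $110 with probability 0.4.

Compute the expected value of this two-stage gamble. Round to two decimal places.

EV(A) = 0.2 × 81 + 0.15 × 84 + 0.65 × (-17) = 16.2 + 12.6 − 11.05 = 17.75
EV(B) = 0.6 × 69 + 0.4 × 110 = 41.4 + 44 = 85.4
Overall = 0.25 × 17.75 + 0.75 × 85.4 = 4.4375 + 64.05 = 68.4875

$68.49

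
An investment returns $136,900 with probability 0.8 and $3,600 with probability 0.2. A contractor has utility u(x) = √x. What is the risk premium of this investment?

$15,376

E[u] = 0.8·√136900 + 0.2·√3600 = 0.8·370 + 0.2·60 = 308
CE = (308)² = 94864
Risk premium = EV − CE = 110240 − 94864 = 15376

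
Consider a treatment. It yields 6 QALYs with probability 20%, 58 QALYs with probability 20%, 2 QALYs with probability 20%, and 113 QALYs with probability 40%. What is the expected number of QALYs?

58.4 QALYs

EV = 0.2 × 6 + 0.2 × 58 + 0.2 × 2 + 0.4 × 113 = 1.2 + 11.6 + 0.4 + 45.2 = 58.4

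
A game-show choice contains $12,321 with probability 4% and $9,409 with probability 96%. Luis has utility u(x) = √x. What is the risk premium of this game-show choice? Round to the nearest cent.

E[u] = 0.04·√12321 + 0.96·√9409 = 0.04·111 + 0.96·97 = 97.56
CE = (97.56)² = 9517.9536
Risk premium = EV − CE = 9525.48 − 9517.9536 = 7.5264

$7.53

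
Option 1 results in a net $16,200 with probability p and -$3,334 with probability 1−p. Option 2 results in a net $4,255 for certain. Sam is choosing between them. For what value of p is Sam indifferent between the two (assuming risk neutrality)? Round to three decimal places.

p = 0.389

p·16200 + (1−p)·(-3334) = 4255
19534p − 3334 = 4255
p = (4255 + 3334) / 19534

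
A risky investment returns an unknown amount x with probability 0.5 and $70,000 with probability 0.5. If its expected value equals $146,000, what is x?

0.5·x + 0.5·70000 = 146000
0.5·x = 146000 − 35000 = 111000
x = 111000 / 0.5 = 222000

x = $222,000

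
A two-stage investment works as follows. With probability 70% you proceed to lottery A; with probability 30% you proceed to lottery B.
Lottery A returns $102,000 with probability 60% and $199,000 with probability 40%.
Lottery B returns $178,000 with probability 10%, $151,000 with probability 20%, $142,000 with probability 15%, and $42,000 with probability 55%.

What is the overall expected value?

EV(A) = 0.6 × 102000 + 0.4 × 199000 = 61200 + 79600 = 140800
EV(B) = 0.1 × 178000 + 0.2 × 151000 + 0.15 × 142000 + 0.55 × 42000 = 17800 + 30200 + 21300 + 23100 = 92400
Overall = 0.7 × 140800 + 0.3 × 92400 = 98560 + 27720 = 126280

$126,280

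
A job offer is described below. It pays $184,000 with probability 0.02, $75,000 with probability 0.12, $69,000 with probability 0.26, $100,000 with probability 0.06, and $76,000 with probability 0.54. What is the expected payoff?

$77,660

EV = 0.02 × 184000 + 0.12 × 75000 + 0.26 × 69000 + 0.06 × 100000 + 0.54 × 76000 = 3680 + 9000 + 17940 + 6000 + 41040 = 77660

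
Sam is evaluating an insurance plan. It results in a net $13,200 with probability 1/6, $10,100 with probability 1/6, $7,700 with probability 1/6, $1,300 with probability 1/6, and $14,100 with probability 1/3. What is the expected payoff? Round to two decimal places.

EV = 1/6 × 13200 + 1/6 × 10100 + 1/6 × 7700 + 1/6 × 1300 + 1/3 × 14100 = 2200 + 1683.3333 + 1283.3333 + 216.6667 + 4700 = 10083.3333

$10,083.33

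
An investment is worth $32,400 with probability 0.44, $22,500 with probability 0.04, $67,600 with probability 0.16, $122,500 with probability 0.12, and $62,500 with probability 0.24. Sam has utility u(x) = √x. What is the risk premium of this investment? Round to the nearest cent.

E[u] = 0.44·√32400 + 0.04·√22500 + 0.16·√67600 + 0.12·√122500 + 0.24·√62500 = 0.44·180 + 0.04·150 + 0.16·260 + 0.12·350 + 0.24·250 = 228.8
CE = (228.8)² = 52349.44
Risk premium = EV − CE = 55672 − 52349.44 = 3322.56

$3,322.56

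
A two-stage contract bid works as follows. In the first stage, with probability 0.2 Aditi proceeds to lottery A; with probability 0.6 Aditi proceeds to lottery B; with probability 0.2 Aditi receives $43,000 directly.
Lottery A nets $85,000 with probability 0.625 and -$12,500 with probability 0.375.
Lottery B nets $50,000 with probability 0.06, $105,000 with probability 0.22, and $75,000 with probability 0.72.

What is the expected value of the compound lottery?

EV(A) = 0.625 × 85000 + 0.375 × (-12500) = 53125 − 4687.5 = 48437.5
EV(B) = 0.06 × 50000 + 0.22 × 105000 + 0.72 × 75000 = 3000 + 23100 + 54000 = 80100
Branch C: 43000 (certain)
Overall = 0.2 × 48437.5 + 0.6 × 80100 + 0.2 × 43000 = 9687.5 + 48060 + 8600 = 66347.5

$66,347.50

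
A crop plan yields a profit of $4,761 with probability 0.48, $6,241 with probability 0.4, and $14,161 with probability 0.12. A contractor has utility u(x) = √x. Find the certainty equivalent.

$6,241

E[u] = 0.48·√4761 + 0.4·√6241 + 0.12·√14161 = 0.48·69 + 0.4·79 + 0.12·119 = 79
CE = (79)² = 6241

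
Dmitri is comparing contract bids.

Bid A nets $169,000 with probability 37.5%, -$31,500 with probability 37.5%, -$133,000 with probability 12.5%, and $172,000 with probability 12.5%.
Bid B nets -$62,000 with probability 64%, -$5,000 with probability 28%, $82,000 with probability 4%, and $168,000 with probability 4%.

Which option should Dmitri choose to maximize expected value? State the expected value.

Bid A = 0.375 × 169000 + 0.375 × (-31500) + 0.125 × (-133000) + 0.125 × 172000 = 63375 − 11812.5 − 16625 + 21500 = 56437.5
Bid B = 0.64 × (-62000) + 0.28 × (-5000) + 0.04 × 82000 + 0.04 × 168000 = -39680 − 1400 + 3280 + 6720 = -31080

Bid A ($56,437.50)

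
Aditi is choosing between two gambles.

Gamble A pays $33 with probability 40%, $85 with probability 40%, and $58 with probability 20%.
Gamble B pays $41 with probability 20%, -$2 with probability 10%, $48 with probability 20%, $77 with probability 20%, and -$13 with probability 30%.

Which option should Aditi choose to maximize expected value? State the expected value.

Gamble A ($58.80)

Gamble A = 0.4 × 33 + 0.4 × 85 + 0.2 × 58 = 13.2 + 34 + 11.6 = 58.8
Gamble B = 0.2 × 41 + 0.1 × (-2) + 0.2 × 48 + 0.2 × 77 + 0.3 × (-13) = 8.2 − 0.2 + 9.6 + 15.4 − 3.9 = 29.1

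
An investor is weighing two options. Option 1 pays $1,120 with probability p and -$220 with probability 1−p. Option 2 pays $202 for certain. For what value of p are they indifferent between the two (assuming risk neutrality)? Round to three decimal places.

p = 0.315

p·1120 + (1−p)·(-220) = 202
1340p − 220 = 202
p = (202 + 220) / 1340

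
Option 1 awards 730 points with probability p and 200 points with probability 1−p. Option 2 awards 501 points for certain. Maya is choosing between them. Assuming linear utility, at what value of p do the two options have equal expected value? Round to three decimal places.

p = 0.568

p·730 + (1−p)·200 = 501
530p + 200 = 501
p = (501 − 200) / 530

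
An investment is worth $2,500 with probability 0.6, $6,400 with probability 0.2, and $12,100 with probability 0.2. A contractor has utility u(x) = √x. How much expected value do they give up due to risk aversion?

E[u] = 0.6·√2500 + 0.2·√6400 + 0.2·√12100 = 0.6·50 + 0.2·80 + 0.2·110 = 68
CE = (68)² = 4624
Risk premium = EV − CE = 5200 − 4624 = 576

$576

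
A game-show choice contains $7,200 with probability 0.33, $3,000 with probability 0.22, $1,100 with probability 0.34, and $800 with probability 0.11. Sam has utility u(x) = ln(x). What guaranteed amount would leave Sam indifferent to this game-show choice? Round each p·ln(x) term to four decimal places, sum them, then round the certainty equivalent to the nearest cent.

$2,461.93

E[u] = 0.33·ln(7200) + 0.22·ln(3000) + 0.34·ln(1100) + 0.11·ln(800) = 2.9310 + 1.7614 + 2.3810 + 0.7353 = 7.8087
CE = e^7.8087 ≈ 2461.93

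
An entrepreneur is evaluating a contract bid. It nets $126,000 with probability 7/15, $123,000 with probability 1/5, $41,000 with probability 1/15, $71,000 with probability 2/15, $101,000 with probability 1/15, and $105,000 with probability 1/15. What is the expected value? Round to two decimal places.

EV = 7/15 × 126000 + 1/5 × 123000 + 1/15 × 41000 + 2/15 × 71000 + 1/15 × 101000 + 1/15 × 105000 = 58800 + 24600 + 2733.3333 + 9466.6667 + 6733.3333 + 7000 = 109333.3333

$109,333.33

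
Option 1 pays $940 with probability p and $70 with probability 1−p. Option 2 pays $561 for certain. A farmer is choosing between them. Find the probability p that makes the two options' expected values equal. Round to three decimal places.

p = 0.564

p·940 + (1−p)·70 = 561
870p + 70 = 561
p = (561 − 70) / 870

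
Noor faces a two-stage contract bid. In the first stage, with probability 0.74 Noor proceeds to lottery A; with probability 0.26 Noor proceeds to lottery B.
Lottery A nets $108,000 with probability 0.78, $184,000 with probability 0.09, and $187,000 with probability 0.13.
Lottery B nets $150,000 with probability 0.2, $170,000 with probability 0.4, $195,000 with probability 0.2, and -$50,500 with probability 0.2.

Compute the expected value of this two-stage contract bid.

EV(A) = 0.78 × 108000 + 0.09 × 184000 + 0.13 × 187000 = 84240 + 16560 + 24310 = 125110
EV(B) = 0.2 × 150000 + 0.4 × 170000 + 0.2 × 195000 + 0.2 × (-50500) = 30000 + 68000 + 39000 − 10100 = 126900
Overall = 0.74 × 125110 + 0.26 × 126900 = 92581.4 + 32994 = 125575.4

$125,575.40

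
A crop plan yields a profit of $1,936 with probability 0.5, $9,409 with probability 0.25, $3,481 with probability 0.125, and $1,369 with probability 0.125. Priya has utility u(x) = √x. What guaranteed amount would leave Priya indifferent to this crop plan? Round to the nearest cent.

$3,393.06

E[u] = 0.5·√1936 + 0.25·√9409 + 0.125·√3481 + 0.125·√1369 = 0.5·44 + 0.25·97 + 0.125·59 + 0.125·37 = 58.25
CE = (58.25)² = 3393.0625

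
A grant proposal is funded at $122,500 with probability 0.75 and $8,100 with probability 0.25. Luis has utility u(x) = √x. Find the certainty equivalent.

$81,225

E[u] = 0.75·√122500 + 0.25·√8100 = 0.75·350 + 0.25·90 = 285
CE = (285)² = 81225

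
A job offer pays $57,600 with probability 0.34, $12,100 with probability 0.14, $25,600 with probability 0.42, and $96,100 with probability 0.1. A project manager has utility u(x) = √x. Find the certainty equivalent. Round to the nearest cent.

E[u] = 0.34·√57600 + 0.14·√12100 + 0.42·√25600 + 0.1·√96100 = 0.34·240 + 0.14·110 + 0.42·160 + 0.1·310 = 195.2
CE = (195.2)² = 38103.04

$38,103.04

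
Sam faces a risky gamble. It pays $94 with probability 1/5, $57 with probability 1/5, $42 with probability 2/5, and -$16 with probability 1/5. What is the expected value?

$43.80

EV = 1/5 × 94 + 1/5 × 57 + 2/5 × 42 + 1/5 × (-16) = 18.8 + 11.4 + 16.8 − 3.2 = 43.8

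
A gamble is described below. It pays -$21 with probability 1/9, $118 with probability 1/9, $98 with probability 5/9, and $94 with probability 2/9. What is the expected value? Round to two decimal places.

EV = 1/9 × (-21) + 1/9 × 118 + 5/9 × 98 + 2/9 × 94 = -2.3333 + 13.1111 + 54.4444 + 20.8889 = 86.1111

$86.11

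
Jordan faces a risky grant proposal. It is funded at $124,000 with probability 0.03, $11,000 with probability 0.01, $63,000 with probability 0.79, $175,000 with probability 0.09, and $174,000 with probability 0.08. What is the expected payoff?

$83,270

EV = 0.03 × 124000 + 0.01 × 11000 + 0.79 × 63000 + 0.09 × 175000 + 0.08 × 174000 = 3720 + 110 + 49770 + 15750 + 13920 = 83270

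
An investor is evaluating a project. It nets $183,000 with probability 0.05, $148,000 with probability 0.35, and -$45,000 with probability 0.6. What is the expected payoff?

EV = 0.05 × 183000 + 0.35 × 148000 + 0.6 × (-45000) = 9150 + 51800 − 27000 = 33950

$33,950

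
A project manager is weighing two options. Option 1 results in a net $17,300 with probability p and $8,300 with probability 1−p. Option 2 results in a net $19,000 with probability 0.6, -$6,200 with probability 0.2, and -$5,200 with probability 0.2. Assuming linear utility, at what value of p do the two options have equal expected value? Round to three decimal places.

EV(Option 2) = 0.6 × 19000 + 0.2 × (-6200) + 0.2 × (-5200) = 11400 − 1240 − 1040 = 9120
p·17300 + (1−p)·8300 = 9120
9000p + 8300 = 9120
p = (9120 − 8300) / 9000

p = 0.091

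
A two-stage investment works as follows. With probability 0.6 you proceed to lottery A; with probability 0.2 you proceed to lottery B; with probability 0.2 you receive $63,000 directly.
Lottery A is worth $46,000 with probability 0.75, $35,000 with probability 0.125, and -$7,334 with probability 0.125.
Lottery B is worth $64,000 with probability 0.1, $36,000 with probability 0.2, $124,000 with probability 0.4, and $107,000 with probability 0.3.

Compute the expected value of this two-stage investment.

$54,434.95

EV(A) = 0.75 × 46000 + 0.125 × 35000 + 0.125 × (-7334) = 34500 + 4375 − 916.75 = 37958.25
EV(B) = 0.1 × 64000 + 0.2 × 36000 + 0.4 × 124000 + 0.3 × 107000 = 6400 + 7200 + 49600 + 32100 = 95300
Branch C: 63000 (certain)
Overall = 0.6 × 37958.25 + 0.2 × 95300 + 0.2 × 63000 = 22774.95 + 19060 + 12600 = 54434.95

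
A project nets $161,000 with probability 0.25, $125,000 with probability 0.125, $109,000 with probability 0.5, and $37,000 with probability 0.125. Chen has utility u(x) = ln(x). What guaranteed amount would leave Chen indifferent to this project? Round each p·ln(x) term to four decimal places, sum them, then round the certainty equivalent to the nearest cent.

E[u] = 0.25·ln(161000) + 0.125·ln(125000) + 0.5·ln(109000) + 0.125·ln(37000) = 2.9973 + 1.4670 + 5.7996 + 1.3148 = 11.5787
CE = e^11.5787 ≈ 106798.59

$106,798.59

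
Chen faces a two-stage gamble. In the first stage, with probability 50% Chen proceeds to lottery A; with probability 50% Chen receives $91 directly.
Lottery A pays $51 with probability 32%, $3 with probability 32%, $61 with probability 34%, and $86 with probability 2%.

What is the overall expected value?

$65.37

EV(A) = 0.32 × 51 + 0.32 × 3 + 0.34 × 61 + 0.02 × 86 = 16.32 + 0.96 + 20.74 + 1.72 = 39.74
Branch B: 91 (certain)
Overall = 0.5 × 39.74 + 0.5 × 91 = 19.87 + 45.5 = 65.37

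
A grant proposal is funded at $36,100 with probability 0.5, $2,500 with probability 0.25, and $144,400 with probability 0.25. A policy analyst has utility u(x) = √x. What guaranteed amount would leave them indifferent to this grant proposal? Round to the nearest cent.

E[u] = 0.5·√36100 + 0.25·√2500 + 0.25·√144400 = 0.5·190 + 0.25·50 + 0.25·380 = 202.5
CE = (202.5)² = 41006.25

$41,006.25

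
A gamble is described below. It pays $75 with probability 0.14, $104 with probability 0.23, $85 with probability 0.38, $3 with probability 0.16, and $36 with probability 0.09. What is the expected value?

EV = 0.14 × 75 + 0.23 × 104 + 0.38 × 85 + 0.16 × 3 + 0.09 × 36 = 10.5 + 23.92 + 32.3 + 0.48 + 3.24 = 70.44

$70.44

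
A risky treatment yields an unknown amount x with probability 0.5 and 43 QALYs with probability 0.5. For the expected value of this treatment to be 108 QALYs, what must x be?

0.5·x + 0.5·43 = 108
0.5·x = 108 − 21.5 = 86.5
x = 86.5 / 0.5 = 173

x = 173 QALYs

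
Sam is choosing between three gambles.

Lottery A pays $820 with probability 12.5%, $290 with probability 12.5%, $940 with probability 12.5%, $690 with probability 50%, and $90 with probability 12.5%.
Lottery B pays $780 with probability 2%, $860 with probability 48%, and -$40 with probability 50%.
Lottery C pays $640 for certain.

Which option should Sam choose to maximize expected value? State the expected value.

Lottery A = 0.125 × 820 + 0.125 × 290 + 0.125 × 940 + 0.5 × 690 + 0.125 × 90 = 102.5 + 36.25 + 117.5 + 345 + 11.25 = 612.5
Lottery B = 0.02 × 780 + 0.48 × 860 + 0.5 × (-40) = 15.6 + 412.8 − 20 = 408.4
Lottery C: 640 (certain)

Lottery C ($640)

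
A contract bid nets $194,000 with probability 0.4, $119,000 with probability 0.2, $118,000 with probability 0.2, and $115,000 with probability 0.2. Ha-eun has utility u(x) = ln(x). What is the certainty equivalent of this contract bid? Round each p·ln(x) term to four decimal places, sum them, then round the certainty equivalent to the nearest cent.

$143,458.35

E[u] = 0.4·ln(194000) + 0.2·ln(119000) + 0.2·ln(118000) + 0.2·ln(115000) = 4.8702 + 2.3374 + 2.3357 + 2.3305 = 11.8738
CE = e^11.8738 ≈ 143458.35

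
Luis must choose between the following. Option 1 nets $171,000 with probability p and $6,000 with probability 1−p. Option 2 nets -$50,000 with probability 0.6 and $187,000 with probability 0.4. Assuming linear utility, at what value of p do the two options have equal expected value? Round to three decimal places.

EV(Option 2) = 0.6 × (-50000) + 0.4 × 187000 = -30000 + 74800 = 44800
p·171000 + (1−p)·6000 = 44800
165000p + 6000 = 44800
p = (44800 − 6000) / 165000

p = 0.235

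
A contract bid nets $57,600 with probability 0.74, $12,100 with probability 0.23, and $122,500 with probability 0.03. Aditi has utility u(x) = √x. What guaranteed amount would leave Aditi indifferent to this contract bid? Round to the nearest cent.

E[u] = 0.74·√57600 + 0.23·√12100 + 0.03·√122500 = 0.74·240 + 0.23·110 + 0.03·350 = 213.4
CE = (213.4)² = 45539.56

$45,539.56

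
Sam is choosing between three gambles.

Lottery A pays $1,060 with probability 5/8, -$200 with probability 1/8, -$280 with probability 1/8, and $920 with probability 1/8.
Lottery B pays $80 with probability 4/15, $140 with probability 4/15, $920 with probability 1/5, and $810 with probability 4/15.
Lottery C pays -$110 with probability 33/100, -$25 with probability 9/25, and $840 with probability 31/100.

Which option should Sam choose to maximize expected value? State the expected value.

Lottery A = 5/8 × 1060 + 1/8 × (-200) + 1/8 × (-280) + 1/8 × 920 = 662.5 − 25 − 35 + 115 = 717.5
Lottery B = 4/15 × 80 + 4/15 × 140 + 1/5 × 920 + 4/15 × 810 = 21.3333 + 37.3333 + 184 + 216 = 458.6667
Lottery C = 33/100 × (-110) + 9/25 × (-25) + 31/100 × 840 = -36.3 − 9 + 260.4 = 215.1

Lottery A ($717.50)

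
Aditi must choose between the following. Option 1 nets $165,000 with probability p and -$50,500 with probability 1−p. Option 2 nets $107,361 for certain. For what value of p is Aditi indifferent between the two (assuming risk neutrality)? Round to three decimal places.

p·165000 + (1−p)·(-50500) = 107361
215500p − 50500 = 107361
p = (107361 + 50500) / 215500

p = 0.733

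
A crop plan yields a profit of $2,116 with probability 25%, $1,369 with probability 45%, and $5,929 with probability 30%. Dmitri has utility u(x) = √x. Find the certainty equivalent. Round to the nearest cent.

E[u] = 0.25·√2116 + 0.45·√1369 + 0.3·√5929 = 0.25·46 + 0.45·37 + 0.3·77 = 51.25
CE = (51.25)² = 2626.5625

$2,626.56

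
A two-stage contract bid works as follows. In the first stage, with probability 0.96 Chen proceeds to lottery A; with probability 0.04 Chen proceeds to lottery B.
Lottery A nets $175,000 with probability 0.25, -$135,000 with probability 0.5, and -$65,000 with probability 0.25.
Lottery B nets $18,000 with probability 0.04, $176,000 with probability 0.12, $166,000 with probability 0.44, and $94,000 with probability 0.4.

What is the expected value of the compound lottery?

-$33,100.80

EV(A) = 0.25 × 175000 + 0.5 × (-135000) + 0.25 × (-65000) = 43750 − 67500 − 16250 = -40000
EV(B) = 0.04 × 18000 + 0.12 × 176000 + 0.44 × 166000 + 0.4 × 94000 = 720 + 21120 + 73040 + 37600 = 132480
Overall = 0.96 × (-40000) + 0.04 × 132480 = -38400 + 5299.2 = -33100.8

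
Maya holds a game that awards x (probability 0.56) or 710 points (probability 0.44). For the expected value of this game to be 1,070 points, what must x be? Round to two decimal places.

0.56·x + 0.44·710 = 1070
0.56·x = 1070 − 312.4 = 757.6
x = 757.6 / 0.56 = 1352.8571

x = 1352.86 points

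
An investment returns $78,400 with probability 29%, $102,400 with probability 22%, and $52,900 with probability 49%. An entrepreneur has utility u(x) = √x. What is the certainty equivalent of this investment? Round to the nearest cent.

E[u] = 0.29·√78400 + 0.22·√102400 + 0.49·√52900 = 0.29·280 + 0.22·320 + 0.49·230 = 264.3
CE = (264.3)² = 69854.49

$69,854.49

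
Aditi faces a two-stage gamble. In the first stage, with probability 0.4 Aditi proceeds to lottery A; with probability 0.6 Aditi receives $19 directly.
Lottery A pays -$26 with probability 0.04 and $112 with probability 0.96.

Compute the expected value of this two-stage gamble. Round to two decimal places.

$53.99

EV(A) = 0.04 × (-26) + 0.96 × 112 = -1.04 + 107.52 = 106.48
Branch B: 19 (certain)
Overall = 0.4 × 106.48 + 0.6 × 19 = 42.592 + 11.4 = 53.992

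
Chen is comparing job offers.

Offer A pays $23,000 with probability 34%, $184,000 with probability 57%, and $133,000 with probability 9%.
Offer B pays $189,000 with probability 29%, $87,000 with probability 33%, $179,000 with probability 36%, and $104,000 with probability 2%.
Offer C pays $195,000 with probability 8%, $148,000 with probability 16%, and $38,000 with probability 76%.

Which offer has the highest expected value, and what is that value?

Offer B ($150,040)

Offer A = 0.34 × 23000 + 0.57 × 184000 + 0.09 × 133000 = 7820 + 104880 + 11970 = 124670
Offer B = 0.29 × 189000 + 0.33 × 87000 + 0.36 × 179000 + 0.02 × 104000 = 54810 + 28710 + 64440 + 2080 = 150040
Offer C = 0.08 × 195000 + 0.16 × 148000 + 0.76 × 38000 = 15600 + 23680 + 28880 = 68160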